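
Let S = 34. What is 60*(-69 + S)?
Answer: -2100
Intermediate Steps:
60*(-69 + S) = 60*(-69 + 34) = 60*(-35) = -2100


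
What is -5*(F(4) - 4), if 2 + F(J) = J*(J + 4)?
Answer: -130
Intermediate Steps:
F(J) = -2 + J*(4 + J) (F(J) = -2 + J*(J + 4) = -2 + J*(4 + J))
-5*(F(4) - 4) = -5*((-2 + 4² + 4*4) - 4) = -5*((-2 + 16 + 16) - 4) = -5*(30 - 4) = -5*26 = -130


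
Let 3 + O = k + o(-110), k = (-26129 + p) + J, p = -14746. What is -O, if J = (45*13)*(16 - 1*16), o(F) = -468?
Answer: 41346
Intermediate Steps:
J = 0 (J = 585*(16 - 16) = 585*0 = 0)
k = -40875 (k = (-26129 - 14746) + 0 = -40875 + 0 = -40875)
O = -41346 (O = -3 + (-40875 - 468) = -3 - 41343 = -41346)
-O = -1*(-41346) = 41346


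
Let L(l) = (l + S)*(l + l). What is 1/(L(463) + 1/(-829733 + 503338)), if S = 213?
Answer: 326395/204315436519 ≈ 1.5975e-6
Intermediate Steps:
L(l) = 2*l*(213 + l) (L(l) = (l + 213)*(l + l) = (213 + l)*(2*l) = 2*l*(213 + l))
1/(L(463) + 1/(-829733 + 503338)) = 1/(2*463*(213 + 463) + 1/(-829733 + 503338)) = 1/(2*463*676 + 1/(-326395)) = 1/(625976 - 1/326395) = 1/(204315436519/326395) = 326395/204315436519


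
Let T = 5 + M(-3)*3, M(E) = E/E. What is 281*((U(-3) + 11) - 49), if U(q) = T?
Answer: -8430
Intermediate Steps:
M(E) = 1
T = 8 (T = 5 + 1*3 = 5 + 3 = 8)
U(q) = 8
281*((U(-3) + 11) - 49) = 281*((8 + 11) - 49) = 281*(19 - 49) = 281*(-30) = -8430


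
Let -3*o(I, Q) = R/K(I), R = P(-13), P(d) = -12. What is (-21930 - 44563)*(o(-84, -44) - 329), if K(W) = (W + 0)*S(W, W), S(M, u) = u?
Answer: 787541735/36 ≈ 2.1876e+7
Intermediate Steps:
K(W) = W² (K(W) = (W + 0)*W = W*W = W²)
R = -12
o(I, Q) = 4/I² (o(I, Q) = -(-4)/(I²) = -(-4)/I² = 4/I²)
(-21930 - 44563)*(o(-84, -44) - 329) = (-21930 - 44563)*(4/(-84)² - 329) = -66493*(4*(1/7056) - 329) = -66493*(1/1764 - 329) = -66493*(-580355/1764) = 787541735/36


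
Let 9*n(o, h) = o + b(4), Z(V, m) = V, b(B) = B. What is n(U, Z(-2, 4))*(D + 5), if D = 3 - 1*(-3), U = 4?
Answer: 88/9 ≈ 9.7778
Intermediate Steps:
D = 6 (D = 3 + 3 = 6)
n(o, h) = 4/9 + o/9 (n(o, h) = (o + 4)/9 = (4 + o)/9 = 4/9 + o/9)
n(U, Z(-2, 4))*(D + 5) = (4/9 + (⅑)*4)*(6 + 5) = (4/9 + 4/9)*11 = (8/9)*11 = 88/9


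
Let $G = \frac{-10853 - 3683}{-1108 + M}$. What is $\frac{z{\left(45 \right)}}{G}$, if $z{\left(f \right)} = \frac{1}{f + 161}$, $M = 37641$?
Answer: $- \frac{36533}{2994416} \approx -0.0122$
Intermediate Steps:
$z{\left(f \right)} = \frac{1}{161 + f}$
$G = - \frac{14536}{36533}$ ($G = \frac{-10853 - 3683}{-1108 + 37641} = - \frac{14536}{36533} \approx -0.39789$)
$\frac{z{\left(45 \right)}}{G} = \frac{1}{\left(161 + 45\right) \left(- \frac{14536}{36533}\right)} = \frac{1}{206} \left(- \frac{36533}{14536}\right) = - \frac{36533}{2994416}$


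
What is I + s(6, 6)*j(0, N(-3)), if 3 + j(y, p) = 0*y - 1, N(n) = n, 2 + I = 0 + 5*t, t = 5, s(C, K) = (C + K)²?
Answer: -553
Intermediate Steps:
I = 23 (I = -2 + (0 + 5*5) = -2 + (0 + 25) = -2 + 25 = 23)
j(y, p) = -4 (j(y, p) = -3 + (0*y - 1) = -3 + (0 - 1) = -3 - 1 = -4)
I + s(6, 6)*j(0, N(-3)) = 23 + (6 + 6)²*(-4) = 23 + 12²*(-4) = 23 + 144*(-4) = 23 - 576 = -553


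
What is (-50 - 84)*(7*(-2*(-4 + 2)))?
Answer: -3752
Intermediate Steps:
(-50 - 84)*(7*(-2*(-4 + 2))) = -938*(-2*(-2)) = -938*4 = -134*28 = -3752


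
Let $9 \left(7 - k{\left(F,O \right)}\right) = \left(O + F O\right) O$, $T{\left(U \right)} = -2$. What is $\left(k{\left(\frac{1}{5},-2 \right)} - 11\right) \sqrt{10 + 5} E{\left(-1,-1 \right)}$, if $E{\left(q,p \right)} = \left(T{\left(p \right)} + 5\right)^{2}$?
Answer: $- \frac{204 \sqrt{15}}{5} \approx -158.02$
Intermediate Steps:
$k{\left(F,O \right)} = 7 - \frac{O \left(O + F O\right)}{9}$ ($k{\left(F,O \right)} = 7 - \frac{\left(O + F O\right) O}{9} = 7 - \frac{O \left(O + F O\right)}{9}$)
$E{\left(q,p \right)} = 9$ ($E{\left(q,p \right)} = \left(-2 + 5\right)^{2} = 3^{2} = 9$)
$\left(k{\left(\frac{1}{5},-2 \right)} - 11\right) \sqrt{10 + 5} E{\left(-1,-1 \right)} = \left(\left(7 - \frac{\left(-2\right)^{2}}{9} - \frac{\left(-2\right)^{2}}{9 \cdot 5}\right) - 11\right) \sqrt{10 + 5} \cdot 9 = \left(\left(7 - \frac{4}{9} - \frac{1}{45} \cdot 4\right) - 11\right) \sqrt{15} \cdot 9 = \left(\left(7 - \frac{4}{9} - \frac{4}{45}\right) - 11\right) \sqrt{15} \cdot 9 = \left(\frac{97}{15} - 11\right) \sqrt{15} \cdot 9 = - \frac{68 \sqrt{15}}{15} \cdot 9 = - \frac{204 \sqrt{15}}{5}$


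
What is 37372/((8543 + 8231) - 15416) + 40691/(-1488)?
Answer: 175579/1010352 ≈ 0.17378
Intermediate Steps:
37372/((8543 + 8231) - 15416) + 40691/(-1488) = 37372/(16774 - 15416) + 40691*(-1/1488) = 37372/1358 - 40691/1488 = 37372*(1/1358) - 40691/1488 = 18686/679 - 40691/1488 = 175579/1010352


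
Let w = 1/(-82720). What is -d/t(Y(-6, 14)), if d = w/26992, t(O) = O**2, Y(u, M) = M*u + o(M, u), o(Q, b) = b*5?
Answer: 1/29017186007040 ≈ 3.4462e-14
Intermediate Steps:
w = -1/82720 ≈ -1.2089e-5
o(Q, b) = 5*b
Y(u, M) = 5*u + M*u (Y(u, M) = M*u + 5*u = 5*u + M*u)
d = -1/2232778240 (d = -1/82720/26992 = -1/82720*1/26992 = -1/2232778240 ≈ -4.4787e-10)
-d/t(Y(-6, 14)) = -(-1)/(2232778240*((-6*(5 + 14))**2)) = -(-1)/(2232778240*((-6*19)**2)) = -(-1)/(2232778240*((-114)**2)) = -(-1)/(2232778240*12996) = -1*(-1/29017186007040) = 1/29017186007040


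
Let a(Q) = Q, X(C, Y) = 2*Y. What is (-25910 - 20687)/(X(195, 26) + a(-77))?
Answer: 46597/25 ≈ 1863.9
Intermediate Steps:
(-25910 - 20687)/(X(195, 26) + a(-77)) = (-25910 - 20687)/(2*26 - 77) = -46597/(52 - 77) = -46597/(-25) = -46597*(-1/25) = 46597/25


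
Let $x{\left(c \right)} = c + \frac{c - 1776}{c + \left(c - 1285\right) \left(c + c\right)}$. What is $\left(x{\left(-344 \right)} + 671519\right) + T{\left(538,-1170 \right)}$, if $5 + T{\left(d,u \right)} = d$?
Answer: $\frac{94073376843}{140051} \approx 6.7171 \cdot 10^{5}$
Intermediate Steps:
$T{\left(d,u \right)} = -5 + d$
$x{\left(c \right)} = c + \frac{-1776 + c}{c + 2 c \left(-1285 + c\right)}$ ($x{\left(c \right)} = c + \frac{-1776 + c}{c + \left(-1285 + c\right) 2 c} = c + \frac{-1776 + c}{c + 2 c \left(-1285 + c\right)}$)
$\left(x{\left(-344 \right)} + 671519\right) + T{\left(538,-1170 \right)} = \left(\frac{-1776 - 344 - 2569 \left(-344\right)^{2} + 2 \left(-344\right)^{3}}{\left(-344\right) \left(-2569 + 2 \left(-344\right)\right)} + 671519\right) + \left(-5 + 538\right) = \left(- \frac{-1776 - 344 - 304005184 + 2 \left(-40707584\right)}{344 \left(-2569 - 688\right)} + 671519\right) + 533 = \left(- \frac{-1776 - 344 - 304005184 - 81415168}{344 \left(-3257\right)} + 671519\right) + 533 = \left(\left(- \frac{1}{344}\right) \left(- \frac{1}{3257}\right) \left(-385422472\right) + 671519\right) + 533 = \left(- \frac{48177809}{140051} + 671519\right) + 533 = \frac{93998729660}{140051} + 533 = \frac{94073376843}{140051}$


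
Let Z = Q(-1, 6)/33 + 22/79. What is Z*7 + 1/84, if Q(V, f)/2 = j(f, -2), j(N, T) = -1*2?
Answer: 81229/72996 ≈ 1.1128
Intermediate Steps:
j(N, T) = -2
Q(V, f) = -4 (Q(V, f) = 2*(-2) = -4)
Z = 410/2607 (Z = -4/33 + 22/79 = 410/2607 ≈ 0.15727)
Z*7 + 1/84 = (410/2607)*7 + 1/84 = 2870/2607 + 1/84 = 81229/72996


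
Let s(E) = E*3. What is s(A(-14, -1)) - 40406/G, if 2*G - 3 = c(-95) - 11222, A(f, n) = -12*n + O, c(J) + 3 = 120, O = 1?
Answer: 256895/5551 ≈ 46.279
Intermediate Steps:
c(J) = 117 (c(J) = -3 + 120 = 117)
A(f, n) = 1 - 12*n (A(f, n) = -12*n + 1 = 1 - 12*n)
s(E) = 3*E
G = -5551 (G = 3/2 + (117 - 11222)/2 = 3/2 + (½)*(-11105) = 3/2 - 11105/2 = -5551)
s(A(-14, -1)) - 40406/G = 3*(1 - 12*(-1)) - 40406/(-5551) = 3*(1 + 12) - 40406*(-1/5551) = 3*13 + 40406/5551 = 39 + 40406/5551 = 256895/5551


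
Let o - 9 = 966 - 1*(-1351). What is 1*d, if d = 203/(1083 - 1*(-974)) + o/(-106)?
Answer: -2381532/109021 ≈ -21.845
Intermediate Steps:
o = 2326 (o = 9 + (966 - 1*(-1351)) = 9 + (966 + 1351) = 9 + 2317 = 2326)
d = -2381532/109021 (d = 203/(1083 - 1*(-974)) + 2326/(-106) = 203/(1083 + 974) + 2326*(-1/106) = 203/2057 - 1163/53 = -2381532/109021 ≈ -21.845)
1*d = 1*(-2381532/109021) = -2381532/109021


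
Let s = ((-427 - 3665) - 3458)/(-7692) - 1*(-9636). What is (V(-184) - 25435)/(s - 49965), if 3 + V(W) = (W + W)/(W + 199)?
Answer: 489644516/775507795 ≈ 0.63139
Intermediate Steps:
V(W) = -3 + 2*W/(199 + W) (V(W) = -3 + (W + W)/(W + 199) = -3 + (2*W)/(199 + W) = -3 + 2*W/(199 + W))
s = 37063831/3846 (s = (-4092 - 3458)*(-1/7692) + 9636 = -7550*(-1/7692) + 9636 = 3775/3846 + 9636 = 37063831/3846 ≈ 9637.0)
(V(-184) - 25435)/(s - 49965) = ((-597 - 1*(-184))/(199 - 184) - 25435)/(37063831/3846 - 49965) = ((-597 + 184)/15 - 25435)/(-155101559/3846) = ((1/15)*(-413) - 25435)*(-3846/155101559) = (-413/15 - 25435)*(-3846/155101559) = -381938/15*(-3846/155101559) = 489644516/775507795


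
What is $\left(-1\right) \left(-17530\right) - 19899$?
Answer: $-2369$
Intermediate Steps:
$\left(-1\right) \left(-17530\right) - 19899 = 17530 - 19899 = -2369$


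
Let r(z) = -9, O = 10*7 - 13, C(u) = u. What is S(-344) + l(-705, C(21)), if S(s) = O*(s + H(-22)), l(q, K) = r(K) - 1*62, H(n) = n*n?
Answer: 7909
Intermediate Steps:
H(n) = n²
O = 57 (O = 70 - 13 = 57)
l(q, K) = -71 (l(q, K) = -9 - 1*62 = -9 - 62 = -71)
S(s) = 27588 + 57*s (S(s) = 57*(s + (-22)²) = 57*(s + 484) = 57*(484 + s) = 27588 + 57*s)
S(-344) + l(-705, C(21)) = (27588 + 57*(-344)) - 71 = (27588 - 19608) - 71 = 7980 - 71 = 7909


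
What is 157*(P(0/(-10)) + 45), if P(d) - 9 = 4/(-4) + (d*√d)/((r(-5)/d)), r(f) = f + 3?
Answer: 8321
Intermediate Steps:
r(f) = 3 + f
P(d) = 8 - d^(5/2)/2 (P(d) = 9 + (4/(-4) + (d*√d)/(((3 - 5)/d))) = 9 + (4*(-¼) + d^(3/2)/((-2/d))) = 9 + (-1 + d^(3/2)*(-d/2)) = 9 + (-1 - d^(5/2)/2) = 8 - d^(5/2)/2)
157*(P(0/(-10)) + 45) = 157*((8 - (0/(-10))^(5/2)/2) + 45) = 157*((8 - (0*(-⅒))^(5/2)/2) + 45) = 157*((8 - 0^(5/2)/2) + 45) = 157*((8 - ½*0) + 45) = 157*((8 + 0) + 45) = 157*(8 + 45) = 157*53 = 8321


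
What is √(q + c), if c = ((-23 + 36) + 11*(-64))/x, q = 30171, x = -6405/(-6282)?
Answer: 3*√14937439965/2135 ≈ 171.74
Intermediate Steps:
x = 2135/2094 (x = -6405*(-1/6282) = 2135/2094 ≈ 1.0196)
c = -1446954/2135 (c = ((-23 + 36) + 11*(-64))/(2135/2094) = (13 - 704)*(2094/2135) = -691*2094/2135 = -1446954/2135 ≈ -677.73)
√(q + c) = √(30171 - 1446954/2135) = √(62968131/2135) = 3*√14937439965/2135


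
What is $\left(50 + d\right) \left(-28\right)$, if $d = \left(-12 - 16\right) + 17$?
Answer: $-1092$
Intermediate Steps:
$d = -11$ ($d = -28 + 17 = -11$)
$\left(50 + d\right) \left(-28\right) = \left(50 - 11\right) \left(-28\right) = 39 \left(-28\right) = -1092$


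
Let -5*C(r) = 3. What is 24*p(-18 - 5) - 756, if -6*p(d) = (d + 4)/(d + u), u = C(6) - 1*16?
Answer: -75034/99 ≈ -757.92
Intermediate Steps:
C(r) = -3/5 (C(r) = -1/5*3 = -3/5)
u = -83/5 (u = -3/5 - 1*16 = -3/5 - 16 = -83/5 ≈ -16.600)
p(d) = -(4 + d)/(6*(-83/5 + d)) (p(d) = -(d + 4)/(6*(d - 83/5)) = -(4 + d)/(6*(-83/5 + d)))
24*p(-18 - 5) - 756 = 24*(5*(-4 - (-18 - 5))/(6*(-83 + 5*(-18 - 5)))) - 756 = 24*(5*(-4 - 1*(-23))/(6*(-83 + 5*(-23)))) - 756 = 24*(5*(-4 + 23)/(6*(-83 - 115))) - 756 = 24*((5/6)*19/(-198)) - 756 = 24*((5/6)*(-1/198)*19) - 756 = 24*(-95/1188) - 756 = -190/99 - 756 = -75034/99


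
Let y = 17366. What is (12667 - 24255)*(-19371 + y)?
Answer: 23233940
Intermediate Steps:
(12667 - 24255)*(-19371 + y) = (12667 - 24255)*(-19371 + 17366) = -11588*(-2005) = 23233940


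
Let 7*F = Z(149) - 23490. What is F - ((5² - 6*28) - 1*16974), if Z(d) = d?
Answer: 96478/7 ≈ 13783.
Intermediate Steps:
F = -23341/7 (F = (149 - 23490)/7 = (⅐)*(-23341) = -23341/7 ≈ -3334.4)
F - ((5² - 6*28) - 1*16974) = -23341/7 - ((5² - 6*28) - 1*16974) = -23341/7 - ((25 - 168) - 16974) = -23341/7 - (-143 - 16974) = -23341/7 - 1*(-17117) = -23341/7 + 17117 = 96478/7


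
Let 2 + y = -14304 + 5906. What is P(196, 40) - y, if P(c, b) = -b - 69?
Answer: 8291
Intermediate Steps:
P(c, b) = -69 - b
y = -8400 (y = -2 + (-14304 + 5906) = -2 - 8398 = -8400)
P(196, 40) - y = (-69 - 1*40) - 1*(-8400) = (-69 - 40) + 8400 = -109 + 8400 = 8291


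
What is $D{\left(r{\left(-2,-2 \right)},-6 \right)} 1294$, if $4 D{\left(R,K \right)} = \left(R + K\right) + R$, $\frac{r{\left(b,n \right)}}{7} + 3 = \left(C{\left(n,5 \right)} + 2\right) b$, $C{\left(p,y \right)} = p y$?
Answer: $56936$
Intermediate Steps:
$r{\left(b,n \right)} = -21 + 7 b \left(2 + 5 n\right)$ ($r{\left(b,n \right)} = -21 + 7 \left(n 5 + 2\right) b = -21 + 7 \left(5 n + 2\right) b = -21 + 7 \left(2 + 5 n\right) b = -21 + 7 b \left(2 + 5 n\right)$)
$D{\left(R,K \right)} = \frac{R}{2} + \frac{K}{4}$ ($D{\left(R,K \right)} = \frac{\left(R + K\right) + R}{4} = \frac{\left(K + R\right) + R}{4} = \frac{K + 2 R}{4} = \frac{R}{2} + \frac{K}{4}$)
$D{\left(r{\left(-2,-2 \right)},-6 \right)} 1294 = \left(\frac{-21 + 14 \left(-2\right) + 35 \left(-2\right) \left(-2\right)}{2} + \frac{1}{4} \left(-6\right)\right) 1294 = \left(\frac{-21 - 28 + 140}{2} - \frac{3}{2}\right) 1294 = \left(\frac{1}{2} \cdot 91 - \frac{3}{2}\right) 1294 = \left(\frac{91}{2} - \frac{3}{2}\right) 1294 = 44 \cdot 1294 = 56936$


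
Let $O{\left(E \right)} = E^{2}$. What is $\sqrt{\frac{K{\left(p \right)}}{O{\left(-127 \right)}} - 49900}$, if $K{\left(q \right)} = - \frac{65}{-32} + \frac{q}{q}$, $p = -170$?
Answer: $\frac{i \sqrt{51509574206}}{1016} \approx 223.38 i$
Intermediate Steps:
$K{\left(q \right)} = \frac{97}{32}$ ($K{\left(q \right)} = \left(-65\right) \left(- \frac{1}{32}\right) + 1 = \frac{65}{32} + 1 = \frac{97}{32}$)
$\sqrt{\frac{K{\left(p \right)}}{O{\left(-127 \right)}} - 49900} = \sqrt{\frac{97}{32 \left(-127\right)^{2}} - 49900} = \sqrt{\frac{97}{32 \cdot 16129} - 49900} = \sqrt{\frac{97}{32} \cdot \frac{1}{16129} - 49900} = \sqrt{\frac{97}{516128} - 49900} = \sqrt{- \frac{25754787103}{516128}} = \frac{i \sqrt{51509574206}}{1016}$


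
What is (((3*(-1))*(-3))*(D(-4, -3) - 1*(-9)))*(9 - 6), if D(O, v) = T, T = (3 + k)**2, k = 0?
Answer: 486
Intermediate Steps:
T = 9 (T = (3 + 0)**2 = 3**2 = 9)
D(O, v) = 9
(((3*(-1))*(-3))*(D(-4, -3) - 1*(-9)))*(9 - 6) = (((3*(-1))*(-3))*(9 - 1*(-9)))*(9 - 6) = ((-3*(-3))*(9 + 9))*3 = (9*18)*3 = 162*3 = 486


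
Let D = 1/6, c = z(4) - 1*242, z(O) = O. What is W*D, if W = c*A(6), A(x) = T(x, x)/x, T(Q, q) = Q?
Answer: -119/3 ≈ -39.667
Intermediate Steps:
A(x) = 1 (A(x) = x/x = 1)
c = -238 (c = 4 - 1*242 = 4 - 242 = -238)
W = -238 (W = -238*1 = -238)
D = ⅙ ≈ 0.16667
W*D = -238*⅙ = -119/3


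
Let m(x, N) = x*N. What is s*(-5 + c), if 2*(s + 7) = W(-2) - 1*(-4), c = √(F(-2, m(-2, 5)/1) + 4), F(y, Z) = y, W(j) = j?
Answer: 30 - 6*√2 ≈ 21.515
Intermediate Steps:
m(x, N) = N*x
c = √2 (c = √(-2 + 4) = √2 ≈ 1.4142)
s = -6 (s = -7 + (-2 - 1*(-4))/2 = -7 + (-2 + 4)/2 = -7 + (½)*2 = -7 + 1 = -6)
s*(-5 + c) = -6*(-5 + √2) = 30 - 6*√2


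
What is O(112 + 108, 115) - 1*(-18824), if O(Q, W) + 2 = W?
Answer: 18937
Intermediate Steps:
O(Q, W) = -2 + W
O(112 + 108, 115) - 1*(-18824) = (-2 + 115) - 1*(-18824) = 113 + 18824 = 18937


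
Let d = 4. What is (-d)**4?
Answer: 256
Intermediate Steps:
(-d)**4 = (-1*4)**4 = (-4)**4 = 256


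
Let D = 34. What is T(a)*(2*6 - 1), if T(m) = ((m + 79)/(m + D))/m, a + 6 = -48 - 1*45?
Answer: -4/117 ≈ -0.034188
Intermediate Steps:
a = -99 (a = -6 + (-48 - 1*45) = -6 + (-48 - 45) = -6 - 93 = -99)
T(m) = (79 + m)/(m*(34 + m)) (T(m) = ((m + 79)/(m + 34))/m = ((79 + m)/(34 + m))/m = (79 + m)/(m*(34 + m)))
T(a)*(2*6 - 1) = ((79 - 99)/((-99)*(34 - 99)))*(2*6 - 1) = (-1/99*(-20)/(-65))*(12 - 1) = -1/99*(-1/65)*(-20)*11 = -4/1287*11 = -4/117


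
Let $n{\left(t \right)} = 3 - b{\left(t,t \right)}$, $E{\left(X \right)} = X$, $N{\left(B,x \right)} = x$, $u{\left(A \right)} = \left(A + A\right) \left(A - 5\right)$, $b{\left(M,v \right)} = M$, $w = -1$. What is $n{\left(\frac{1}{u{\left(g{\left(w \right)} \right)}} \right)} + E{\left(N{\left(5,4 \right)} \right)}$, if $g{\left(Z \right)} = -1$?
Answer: $\frac{83}{12} \approx 6.9167$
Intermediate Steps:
$u{\left(A \right)} = 2 A \left(-5 + A\right)$
$n{\left(t \right)} = 3 - t$
$n{\left(\frac{1}{u{\left(g{\left(w \right)} \right)}} \right)} + E{\left(N{\left(5,4 \right)} \right)} = \left(3 - \frac{1}{2 \left(-1\right) \left(-5 - 1\right)}\right) + 4 = \left(3 - \frac{1}{2 \left(-1\right) \left(-6\right)}\right) + 4 = \left(3 - \frac{1}{12}\right) + 4 = \frac{35}{12} + 4 = \frac{83}{12}$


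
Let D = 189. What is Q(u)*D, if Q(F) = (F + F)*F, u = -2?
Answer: 1512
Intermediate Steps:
Q(F) = 2*F² (Q(F) = (2*F)*F = 2*F²)
Q(u)*D = (2*(-2)²)*189 = (2*4)*189 = 8*189 = 1512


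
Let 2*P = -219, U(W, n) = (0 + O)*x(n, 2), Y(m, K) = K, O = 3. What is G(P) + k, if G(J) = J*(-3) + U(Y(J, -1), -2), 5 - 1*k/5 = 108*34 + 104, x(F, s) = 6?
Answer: -37017/2 ≈ -18509.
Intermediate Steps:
U(W, n) = 18 (U(W, n) = (0 + 3)*6 = 3*6 = 18)
k = -18855 (k = 25 - 5*(108*34 + 104) = 25 - 5*(3672 + 104) = 25 - 5*3776 = 25 - 18880 = -18855)
P = -219/2 (P = (1/2)*(-219) = -219/2 ≈ -109.50)
G(J) = 18 - 3*J (G(J) = J*(-3) + 18 = -3*J + 18 = 18 - 3*J)
G(P) + k = (18 - 3*(-219/2)) - 18855 = (18 + 657/2) - 18855 = 693/2 - 18855 = -37017/2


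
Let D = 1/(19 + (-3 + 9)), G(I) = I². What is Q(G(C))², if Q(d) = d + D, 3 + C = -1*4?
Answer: 1503076/625 ≈ 2404.9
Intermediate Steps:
C = -7 (C = -3 - 1*4 = -3 - 4 = -7)
D = 1/25 (D = 1/(19 + 6) = 1/25 ≈ 0.040000)
Q(d) = 1/25 + d (Q(d) = d + 1/25 = 1/25 + d)
Q(G(C))² = (1/25 + (-7)²)² = (1/25 + 49)² = (1226/25)² = 1503076/625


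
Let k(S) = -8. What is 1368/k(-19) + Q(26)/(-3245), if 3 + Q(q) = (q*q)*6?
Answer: -558948/3245 ≈ -172.25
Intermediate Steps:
Q(q) = -3 + 6*q² (Q(q) = -3 + (q*q)*6 = -3 + q²*6 = -3 + 6*q²)
1368/k(-19) + Q(26)/(-3245) = 1368/(-8) + (-3 + 6*26²)/(-3245) = 1368*(-⅛) + (-3 + 6*676)*(-1/3245) = -171 + (-3 + 4056)*(-1/3245) = -171 + 4053*(-1/3245) = -171 - 4053/3245 = -558948/3245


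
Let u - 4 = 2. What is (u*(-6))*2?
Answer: -72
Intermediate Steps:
u = 6 (u = 4 + 2 = 6)
(u*(-6))*2 = (6*(-6))*2 = -36*2 = -72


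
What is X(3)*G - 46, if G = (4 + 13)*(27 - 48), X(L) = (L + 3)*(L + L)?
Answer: -12898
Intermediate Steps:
X(L) = 2*L*(3 + L) (X(L) = (3 + L)*(2*L) = 2*L*(3 + L))
G = -357 (G = 17*(-21) = -357)
X(3)*G - 46 = (2*3*(3 + 3))*(-357) - 46 = (2*3*6)*(-357) - 46 = 36*(-357) - 46 = -12852 - 46 = -12898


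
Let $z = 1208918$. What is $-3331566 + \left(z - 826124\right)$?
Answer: $-2948772$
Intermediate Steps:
$-3331566 + \left(z - 826124\right) = -3331566 + \left(1208918 - 826124\right) = -3331566 + 382794 = -2948772$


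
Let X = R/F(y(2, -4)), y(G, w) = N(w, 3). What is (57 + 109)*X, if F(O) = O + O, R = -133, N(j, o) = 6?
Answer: -11039/6 ≈ -1839.8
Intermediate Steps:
y(G, w) = 6
F(O) = 2*O
X = -133/12 (X = -133/(2*6) = -133/12 ≈ -11.083)
(57 + 109)*X = (57 + 109)*(-133/12) = 166*(-133/12) = -11039/6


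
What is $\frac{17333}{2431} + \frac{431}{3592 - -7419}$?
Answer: $\frac{1341968}{187187} \approx 7.1691$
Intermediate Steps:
$\frac{17333}{2431} + \frac{431}{3592 - -7419} = 17333 \cdot \frac{1}{2431} + \frac{431}{3592 + 7419} = \frac{17333}{2431} + \frac{431}{11011} = \frac{1341968}{187187}$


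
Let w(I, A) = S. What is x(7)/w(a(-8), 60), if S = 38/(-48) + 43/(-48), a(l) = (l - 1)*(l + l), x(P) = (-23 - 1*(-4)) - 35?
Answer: 32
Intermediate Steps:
x(P) = -54 (x(P) = (-23 + 4) - 35 = -19 - 35 = -54)
a(l) = 2*l*(-1 + l) (a(l) = (-1 + l)*(2*l) = 2*l*(-1 + l))
S = -27/16 (S = 38*(-1/48) + 43*(-1/48) = -19/24 - 43/48 = -27/16 ≈ -1.6875)
w(I, A) = -27/16
x(7)/w(a(-8), 60) = -54/(-27/16) = -54*(-16/27) = 32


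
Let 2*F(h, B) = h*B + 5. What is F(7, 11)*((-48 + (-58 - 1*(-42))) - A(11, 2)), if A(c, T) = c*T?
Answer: -3526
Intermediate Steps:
F(h, B) = 5/2 + B*h/2 (F(h, B) = (h*B + 5)/2 = (B*h + 5)/2 = (5 + B*h)/2 = 5/2 + B*h/2)
A(c, T) = T*c
F(7, 11)*((-48 + (-58 - 1*(-42))) - A(11, 2)) = (5/2 + (½)*11*7)*((-48 + (-58 - 1*(-42))) - 2*11) = (5/2 + 77/2)*((-48 + (-58 + 42)) - 1*22) = 41*((-48 - 16) - 22) = 41*(-64 - 22) = 41*(-86) = -3526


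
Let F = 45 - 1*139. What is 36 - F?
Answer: 130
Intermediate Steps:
F = -94 (F = 45 - 139 = -94)
36 - F = 36 - 1*(-94) = 36 + 94 = 130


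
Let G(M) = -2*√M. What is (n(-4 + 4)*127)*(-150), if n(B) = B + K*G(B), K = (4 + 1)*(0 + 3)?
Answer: 0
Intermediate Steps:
K = 15 (K = 5*3 = 15)
n(B) = B - 30*√B (n(B) = B + 15*(-2*√B) = B - 30*√B)
(n(-4 + 4)*127)*(-150) = (((-4 + 4) - 30*√(-4 + 4))*127)*(-150) = ((0 - 30*√0)*127)*(-150) = ((0 - 30*0)*127)*(-150) = ((0 + 0)*127)*(-150) = (0*127)*(-150) = 0*(-150) = 0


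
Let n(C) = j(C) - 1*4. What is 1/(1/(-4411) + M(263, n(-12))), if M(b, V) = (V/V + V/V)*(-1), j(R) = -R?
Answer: -4411/8823 ≈ -0.49994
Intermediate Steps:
n(C) = -4 - C (n(C) = -C - 1*4 = -C - 4 = -4 - C)
M(b, V) = -2 (M(b, V) = (1 + 1)*(-1) = 2*(-1) = -2)
1/(1/(-4411) + M(263, n(-12))) = 1/(1/(-4411) - 2) = 1/(-1/4411 - 2) = 1/(-8823/4411) = -4411/8823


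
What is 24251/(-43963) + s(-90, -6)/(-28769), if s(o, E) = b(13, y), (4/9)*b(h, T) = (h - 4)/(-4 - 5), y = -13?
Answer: -2790312409/5059086188 ≈ -0.55155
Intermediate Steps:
b(h, T) = 1 - h/4 (b(h, T) = 9*((h - 4)/(-4 - 5))/4 = 9*((-4 + h)/(-9))/4 = 9*((-4 + h)*(-⅑))/4 = 9*(4/9 - h/9)/4 = 1 - h/4)
s(o, E) = -9/4 (s(o, E) = 1 - ¼*13 = 1 - 13/4 = -9/4)
24251/(-43963) + s(-90, -6)/(-28769) = 24251/(-43963) - 9/4/(-28769) = 24251*(-1/43963) - 9/4*(-1/28769) = -24251/43963 + 9/115076 = -2790312409/5059086188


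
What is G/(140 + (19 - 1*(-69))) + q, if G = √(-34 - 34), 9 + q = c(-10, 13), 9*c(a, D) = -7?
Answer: -88/9 + I*√17/114 ≈ -9.7778 + 0.036168*I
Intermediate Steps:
c(a, D) = -7/9 (c(a, D) = (⅑)*(-7) = -7/9)
q = -88/9 (q = -9 - 7/9 = -88/9 ≈ -9.7778)
G = 2*I*√17 (G = √(-68) = 2*I*√17 ≈ 8.2462*I)
G/(140 + (19 - 1*(-69))) + q = (2*I*√17)/(140 + (19 - 1*(-69))) - 88/9 = (2*I*√17)/(140 + (19 + 69)) - 88/9 = (2*I*√17)/(140 + 88) - 88/9 = (2*I*√17)/228 - 88/9 = I*√17/114 - 88/9 = -88/9 + I*√17/114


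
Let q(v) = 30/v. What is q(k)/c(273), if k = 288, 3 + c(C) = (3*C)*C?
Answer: 5/10732032 ≈ 4.6590e-7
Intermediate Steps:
c(C) = -3 + 3*C**2 (c(C) = -3 + (3*C)*C = -3 + 3*C**2)
q(k)/c(273) = (30/288)/(-3 + 3*273**2) = (30*(1/288))/(-3 + 3*74529) = 5/(48*(-3 + 223587)) = (5/48)/223584 = (5/48)*(1/223584) = 5/10732032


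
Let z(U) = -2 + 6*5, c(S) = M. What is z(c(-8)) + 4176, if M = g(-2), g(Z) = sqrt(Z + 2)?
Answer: 4204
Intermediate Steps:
g(Z) = sqrt(2 + Z)
M = 0 (M = sqrt(2 - 2) = sqrt(0) = 0)
c(S) = 0
z(U) = 28 (z(U) = -2 + 30 = 28)
z(c(-8)) + 4176 = 28 + 4176 = 4204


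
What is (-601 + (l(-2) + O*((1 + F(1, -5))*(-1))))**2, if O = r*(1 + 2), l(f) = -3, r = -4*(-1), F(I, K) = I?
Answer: 394384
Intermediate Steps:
r = 4
O = 12 (O = 4*(1 + 2) = 4*3 = 12)
(-601 + (l(-2) + O*((1 + F(1, -5))*(-1))))**2 = (-601 + (-3 + 12*((1 + 1)*(-1))))**2 = (-601 + (-3 + 12*(2*(-1))))**2 = (-601 + (-3 + 12*(-2)))**2 = (-601 + (-3 - 24))**2 = (-601 - 27)**2 = (-628)**2 = 394384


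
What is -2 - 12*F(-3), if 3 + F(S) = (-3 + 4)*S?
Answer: 70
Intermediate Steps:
F(S) = -3 + S (F(S) = -3 + (-3 + 4)*S = -3 + 1*S = -3 + S)
-2 - 12*F(-3) = -2 - 12*(-3 - 3) = -2 - 12*(-6) = -2 + 72 = 70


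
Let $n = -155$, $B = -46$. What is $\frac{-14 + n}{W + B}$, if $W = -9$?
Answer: $\frac{169}{55} \approx 3.0727$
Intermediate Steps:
$\frac{-14 + n}{W + B} = \frac{-14 - 155}{-9 - 46} = \frac{1}{-55} \left(-169\right) = \left(- \frac{1}{55}\right) \left(-169\right) = \frac{169}{55}$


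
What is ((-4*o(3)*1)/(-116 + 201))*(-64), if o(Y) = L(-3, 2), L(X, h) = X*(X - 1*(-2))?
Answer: 768/85 ≈ 9.0353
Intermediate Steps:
L(X, h) = X*(2 + X) (L(X, h) = X*(X + 2) = X*(2 + X))
o(Y) = 3 (o(Y) = -3*(2 - 3) = -3*(-1) = 3)
((-4*o(3)*1)/(-116 + 201))*(-64) = ((-4*3*1)/(-116 + 201))*(-64) = (-12*1/85)*(-64) = -12*1/85*(-64) = -12/85*(-64) = 768/85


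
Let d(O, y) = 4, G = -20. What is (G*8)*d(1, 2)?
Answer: -640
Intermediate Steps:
(G*8)*d(1, 2) = -20*8*4 = -160*4 = -640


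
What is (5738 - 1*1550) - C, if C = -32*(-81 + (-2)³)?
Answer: 1340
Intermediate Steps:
C = 2848 (C = -32*(-81 - 8) = -32*(-89) = 2848)
(5738 - 1*1550) - C = (5738 - 1*1550) - 1*2848 = (5738 - 1550) - 2848 = 4188 - 2848 = 1340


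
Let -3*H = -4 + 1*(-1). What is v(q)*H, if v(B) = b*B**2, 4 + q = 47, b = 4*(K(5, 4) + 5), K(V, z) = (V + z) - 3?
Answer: 406780/3 ≈ 1.3559e+5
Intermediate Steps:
K(V, z) = -3 + V + z
b = 44 (b = 4*((-3 + 5 + 4) + 5) = 4*(6 + 5) = 4*11 = 44)
q = 43 (q = -4 + 47 = 43)
v(B) = 44*B**2
H = 5/3 (H = -(-4 + 1*(-1))/3 = -(-4 - 1)/3 = -1/3*(-5) = 5/3 ≈ 1.6667)
v(q)*H = (44*43**2)*(5/3) = (44*1849)*(5/3) = 81356*(5/3) = 406780/3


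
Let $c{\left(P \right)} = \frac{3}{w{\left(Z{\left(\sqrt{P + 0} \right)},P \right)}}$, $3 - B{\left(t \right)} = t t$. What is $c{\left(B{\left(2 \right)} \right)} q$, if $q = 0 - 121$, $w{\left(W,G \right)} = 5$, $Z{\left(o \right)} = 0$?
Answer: $- \frac{363}{5} \approx -72.6$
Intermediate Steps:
$B{\left(t \right)} = 3 - t^{2}$ ($B{\left(t \right)} = 3 - t t = 3 - t^{2}$)
$q = -121$ ($q = 0 - 121 = -121$)
$c{\left(P \right)} = \frac{3}{5}$
$c{\left(B{\left(2 \right)} \right)} q = \frac{3}{5} \left(-121\right) = - \frac{363}{5}$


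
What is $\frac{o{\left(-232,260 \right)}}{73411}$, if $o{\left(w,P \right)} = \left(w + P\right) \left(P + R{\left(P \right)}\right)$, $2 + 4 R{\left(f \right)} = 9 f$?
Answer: $\frac{23646}{73411} \approx 0.3221$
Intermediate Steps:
$R{\left(f \right)} = - \frac{1}{2} + \frac{9 f}{4}$
$o{\left(w,P \right)} = \left(- \frac{1}{2} + \frac{13 P}{4}\right) \left(P + w\right)$ ($o{\left(w,P \right)} = \left(w + P\right) \left(P + \left(- \frac{1}{2} + \frac{9 P}{4}\right)\right) = \left(P + w\right) \left(- \frac{1}{2} + \frac{13 P}{4}\right) = \left(- \frac{1}{2} + \frac{13 P}{4}\right) \left(P + w\right)$)
$\frac{o{\left(-232,260 \right)}}{73411} = \frac{\left(- \frac{1}{2}\right) 260 - -116 + \frac{13 \cdot 260^{2}}{4} + \frac{13}{4} \cdot 260 \left(-232\right)}{73411} = \left(-130 + 116 + \frac{13}{4} \cdot 67600 - 196040\right) \frac{1}{73411} = \left(-130 + 116 + 219700 - 196040\right) \frac{1}{73411} = 23646 \cdot \frac{1}{73411} = \frac{23646}{73411}$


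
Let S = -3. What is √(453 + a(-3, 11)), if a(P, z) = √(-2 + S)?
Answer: √(453 + I*√5) ≈ 21.284 + 0.05253*I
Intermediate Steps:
a(P, z) = I*√5 (a(P, z) = √(-2 - 3) = √(-5) = I*√5)
√(453 + a(-3, 11)) = √(453 + I*√5)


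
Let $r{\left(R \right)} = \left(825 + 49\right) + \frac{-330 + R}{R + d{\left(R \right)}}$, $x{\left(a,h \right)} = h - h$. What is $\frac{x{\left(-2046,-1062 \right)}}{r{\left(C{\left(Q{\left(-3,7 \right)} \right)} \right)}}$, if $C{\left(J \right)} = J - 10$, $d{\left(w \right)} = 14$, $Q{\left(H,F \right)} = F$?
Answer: $0$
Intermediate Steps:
$x{\left(a,h \right)} = 0$
$C{\left(J \right)} = -10 + J$ ($C{\left(J \right)} = J - 10 = -10 + J$)
$r{\left(R \right)} = 874 + \frac{-330 + R}{14 + R}$ ($r{\left(R \right)} = \left(825 + 49\right) + \frac{-330 + R}{R + 14} = 874 + \frac{-330 + R}{14 + R}$)
$\frac{x{\left(-2046,-1062 \right)}}{r{\left(C{\left(Q{\left(-3,7 \right)} \right)} \right)}} = \frac{0}{\frac{1}{14 + \left(-10 + 7\right)} \left(11906 + 875 \left(-10 + 7\right)\right)} = \frac{0}{\frac{1}{14 - 3} \left(11906 + 875 \left(-3\right)\right)} = \frac{0}{\frac{1}{11} \left(11906 - 2625\right)} = \frac{0}{\frac{1}{11} \cdot 9281} = \frac{0}{\frac{9281}{11}} = 0 \cdot \frac{11}{9281} = 0$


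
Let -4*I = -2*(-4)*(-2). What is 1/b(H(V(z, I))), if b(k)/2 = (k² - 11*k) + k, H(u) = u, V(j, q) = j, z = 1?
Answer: -1/18 ≈ -0.055556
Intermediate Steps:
I = 4 (I = -(-2*(-4))*(-2)/4 = -2*(-2) = -¼*(-16) = 4)
b(k) = -20*k + 2*k² (b(k) = 2*((k² - 11*k) + k) = 2*(k² - 10*k) = -20*k + 2*k²)
1/b(H(V(z, I))) = 1/(2*1*(-10 + 1)) = 1/(2*1*(-9)) = 1/(-18) = -1/18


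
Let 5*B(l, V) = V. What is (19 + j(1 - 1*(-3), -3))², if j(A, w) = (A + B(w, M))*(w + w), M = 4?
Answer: 2401/25 ≈ 96.040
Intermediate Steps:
B(l, V) = V/5
j(A, w) = 2*w*(⅘ + A) (j(A, w) = (A + (⅕)*4)*(w + w) = (A + ⅘)*(2*w) = (⅘ + A)*(2*w) = 2*w*(⅘ + A))
(19 + j(1 - 1*(-3), -3))² = (19 + (⅖)*(-3)*(4 + 5*(1 - 1*(-3))))² = (19 + (⅖)*(-3)*(4 + 5*(1 + 3)))² = (19 + (⅖)*(-3)*(4 + 5*4))² = (19 + (⅖)*(-3)*(4 + 20))² = (19 + (⅖)*(-3)*24)² = (19 - 144/5)² = (-49/5)² = 2401/25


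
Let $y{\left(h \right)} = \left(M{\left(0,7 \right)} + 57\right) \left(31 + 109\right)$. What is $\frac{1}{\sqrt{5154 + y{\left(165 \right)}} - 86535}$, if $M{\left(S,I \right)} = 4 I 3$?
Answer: $- \frac{3205}{277343753} - \frac{\sqrt{2766}}{2496093777} \approx -1.1577 \cdot 10^{-5}$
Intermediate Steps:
$M{\left(S,I \right)} = 12 I$
$y{\left(h \right)} = 19740$ ($y{\left(h \right)} = \left(12 \cdot 7 + 57\right) \left(31 + 109\right) = \left(84 + 57\right) 140 = 141 \cdot 140 = 19740$)
$\frac{1}{\sqrt{5154 + y{\left(165 \right)}} - 86535} = \frac{1}{\sqrt{5154 + 19740} - 86535} = \frac{1}{\sqrt{24894} - 86535} = \frac{1}{3 \sqrt{2766} - 86535} = \frac{1}{-86535 + 3 \sqrt{2766}}$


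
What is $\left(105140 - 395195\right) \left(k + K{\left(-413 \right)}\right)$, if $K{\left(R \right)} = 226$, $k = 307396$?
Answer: $-89227299210$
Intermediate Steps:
$\left(105140 - 395195\right) \left(k + K{\left(-413 \right)}\right) = \left(105140 - 395195\right) \left(307396 + 226\right) = \left(-290055\right) 307622 = -89227299210$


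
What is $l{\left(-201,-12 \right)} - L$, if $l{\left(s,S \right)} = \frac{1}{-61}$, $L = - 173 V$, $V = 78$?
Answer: $\frac{823133}{61} \approx 13494.0$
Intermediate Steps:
$L = -13494$ ($L = \left(-173\right) 78 = -13494$)
$l{\left(s,S \right)} = - \frac{1}{61}$
$l{\left(-201,-12 \right)} - L = - \frac{1}{61} - -13494 = - \frac{1}{61} + 13494 = \frac{823133}{61}$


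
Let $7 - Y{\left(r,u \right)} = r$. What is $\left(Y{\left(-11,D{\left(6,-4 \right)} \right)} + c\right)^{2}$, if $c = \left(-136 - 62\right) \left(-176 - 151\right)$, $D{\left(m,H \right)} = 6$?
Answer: $4194375696$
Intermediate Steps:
$Y{\left(r,u \right)} = 7 - r$
$c = 64746$ ($c = \left(-198\right) \left(-327\right) = 64746$)
$\left(Y{\left(-11,D{\left(6,-4 \right)} \right)} + c\right)^{2} = \left(\left(7 - -11\right) + 64746\right)^{2} = \left(\left(7 + 11\right) + 64746\right)^{2} = \left(18 + 64746\right)^{2} = 64764^{2} = 4194375696$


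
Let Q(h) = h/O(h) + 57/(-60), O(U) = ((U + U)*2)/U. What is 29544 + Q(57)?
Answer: 295573/10 ≈ 29557.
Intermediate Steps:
O(U) = 4 (O(U) = ((2*U)*2)/U = (4*U)/U = 4)
Q(h) = -19/20 + h/4 (Q(h) = h/4 + 57/(-60) = h*(¼) + 57*(-1/60) = h/4 - 19/20 = -19/20 + h/4)
29544 + Q(57) = 29544 + (-19/20 + (¼)*57) = 29544 + (-19/20 + 57/4) = 29544 + 133/10 = 295573/10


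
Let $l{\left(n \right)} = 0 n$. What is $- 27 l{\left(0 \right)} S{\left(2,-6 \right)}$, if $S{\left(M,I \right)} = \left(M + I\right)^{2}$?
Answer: $0$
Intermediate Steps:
$l{\left(n \right)} = 0$
$S{\left(M,I \right)} = \left(I + M\right)^{2}$
$- 27 l{\left(0 \right)} S{\left(2,-6 \right)} = \left(-27\right) 0 \left(-6 + 2\right)^{2} = 0 \left(-4\right)^{2} = 0 \cdot 16 = 0$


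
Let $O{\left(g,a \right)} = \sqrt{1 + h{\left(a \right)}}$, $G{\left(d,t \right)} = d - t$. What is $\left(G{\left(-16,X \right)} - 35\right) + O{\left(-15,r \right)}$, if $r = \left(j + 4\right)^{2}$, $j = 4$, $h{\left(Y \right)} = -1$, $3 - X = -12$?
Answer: $-66$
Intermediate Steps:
$X = 15$ ($X = 3 - -12 = 3 + 12 = 15$)
$r = 64$ ($r = \left(4 + 4\right)^{2} = 8^{2} = 64$)
$O{\left(g,a \right)} = 0$ ($O{\left(g,a \right)} = \sqrt{1 - 1} = \sqrt{0} = 0$)
$\left(G{\left(-16,X \right)} - 35\right) + O{\left(-15,r \right)} = \left(\left(-16 - 15\right) - 35\right) + 0 = \left(-31 - 35\right) + 0 = -66 + 0 = -66$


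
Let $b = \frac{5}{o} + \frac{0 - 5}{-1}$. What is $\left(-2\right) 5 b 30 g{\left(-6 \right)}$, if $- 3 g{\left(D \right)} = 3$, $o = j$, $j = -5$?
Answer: $1200$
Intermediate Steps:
$o = -5$
$b = 4$ ($b = \frac{5}{-5} + \frac{0 - 5}{-1} = 5 \left(- \frac{1}{5}\right) + \left(0 - 5\right) \left(-1\right) = -1 - -5 = -1 + 5 = 4$)
$g{\left(D \right)} = -1$ ($g{\left(D \right)} = \left(- \frac{1}{3}\right) 3 = -1$)
$\left(-2\right) 5 b 30 g{\left(-6 \right)} = \left(-2\right) 5 \cdot 4 \cdot 30 \left(-1\right) = \left(-10\right) 4 \cdot 30 \left(-1\right) = \left(-40\right) 30 \left(-1\right) = \left(-1200\right) \left(-1\right) = 1200$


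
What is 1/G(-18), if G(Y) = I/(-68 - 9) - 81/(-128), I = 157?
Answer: -9856/13859 ≈ -0.71116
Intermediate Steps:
G(Y) = -13859/9856 (G(Y) = 157/(-68 - 9) - 81/(-128) = 157/(-77) - 81*(-1/128) = 157*(-1/77) + 81/128 = -157/77 + 81/128 = -13859/9856)
1/G(-18) = 1/(-13859/9856) = -9856/13859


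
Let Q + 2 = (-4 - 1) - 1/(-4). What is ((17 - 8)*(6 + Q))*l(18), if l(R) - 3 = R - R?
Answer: -81/4 ≈ -20.250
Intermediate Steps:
l(R) = 3 (l(R) = 3 + (R - R) = 3 + 0 = 3)
Q = -27/4 (Q = -2 + ((-4 - 1) - 1/(-4)) = -2 + (-5 - 1*(-¼)) = -2 + (-5 + ¼) = -2 - 19/4 = -27/4 ≈ -6.7500)
((17 - 8)*(6 + Q))*l(18) = ((17 - 8)*(6 - 27/4))*3 = (9*(-¾))*3 = -27/4*3 = -81/4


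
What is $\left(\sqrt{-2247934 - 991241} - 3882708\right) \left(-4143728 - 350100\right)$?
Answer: $17448221926224 - 22469140 i \sqrt{129567} \approx 1.7448 \cdot 10^{13} - 8.0879 \cdot 10^{9} i$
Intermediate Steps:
$\left(\sqrt{-2247934 - 991241} - 3882708\right) \left(-4143728 - 350100\right) = \left(\sqrt{-3239175} - 3882708\right) \left(-4143728 - 350100\right) = \left(5 i \sqrt{129567} - 3882708\right) \left(-4493828\right) = \left(-3882708 + 5 i \sqrt{129567}\right) \left(-4493828\right) = 17448221926224 - 22469140 i \sqrt{129567}$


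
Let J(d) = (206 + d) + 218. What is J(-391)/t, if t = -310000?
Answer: -33/310000 ≈ -0.00010645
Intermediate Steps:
J(d) = 424 + d
J(-391)/t = (424 - 391)/(-310000) = 33*(-1/310000) = -33/310000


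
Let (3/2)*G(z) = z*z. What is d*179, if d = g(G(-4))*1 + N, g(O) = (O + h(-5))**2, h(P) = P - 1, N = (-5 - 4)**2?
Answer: 165575/9 ≈ 18397.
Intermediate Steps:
N = 81 (N = (-9)**2 = 81)
G(z) = 2*z**2/3 (G(z) = 2*(z*z)/3 = 2*z**2/3)
h(P) = -1 + P
g(O) = (-6 + O)**2 (g(O) = (O + (-1 - 5))**2 = (O - 6)**2 = (-6 + O)**2)
d = 925/9 (d = (-6 + (2/3)*(-4)**2)**2*1 + 81 = (-6 + (2/3)*16)**2*1 + 81 = (-6 + 32/3)**2*1 + 81 = (14/3)**2*1 + 81 = (196/9)*1 + 81 = 196/9 + 81 = 925/9 ≈ 102.78)
d*179 = (925/9)*179 = 165575/9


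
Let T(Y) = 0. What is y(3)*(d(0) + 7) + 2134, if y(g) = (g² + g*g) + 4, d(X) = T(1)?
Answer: 2288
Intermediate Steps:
d(X) = 0
y(g) = 4 + 2*g² (y(g) = (g² + g²) + 4 = 2*g² + 4 = 4 + 2*g²)
y(3)*(d(0) + 7) + 2134 = (4 + 2*3²)*(0 + 7) + 2134 = (4 + 2*9)*7 + 2134 = (4 + 18)*7 + 2134 = 22*7 + 2134 = 154 + 2134 = 2288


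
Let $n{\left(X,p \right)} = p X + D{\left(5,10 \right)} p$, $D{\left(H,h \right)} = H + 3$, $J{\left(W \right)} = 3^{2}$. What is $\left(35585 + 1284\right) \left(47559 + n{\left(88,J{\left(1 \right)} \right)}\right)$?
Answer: $1785307587$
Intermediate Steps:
$J{\left(W \right)} = 9$
$D{\left(H,h \right)} = 3 + H$
$n{\left(X,p \right)} = 8 p + X p$ ($n{\left(X,p \right)} = p X + \left(3 + 5\right) p = X p + 8 p = 8 p + X p$)
$\left(35585 + 1284\right) \left(47559 + n{\left(88,J{\left(1 \right)} \right)}\right) = \left(35585 + 1284\right) \left(47559 + 9 \left(8 + 88\right)\right) = 36869 \left(47559 + 9 \cdot 96\right) = 36869 \left(47559 + 864\right) = 36869 \cdot 48423 = 1785307587$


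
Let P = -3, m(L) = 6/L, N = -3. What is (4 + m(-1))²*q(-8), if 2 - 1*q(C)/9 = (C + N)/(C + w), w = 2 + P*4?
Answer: 50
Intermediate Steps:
w = -10 (w = 2 - 3*4 = 2 - 12 = -10)
q(C) = 18 - 9*(-3 + C)/(-10 + C) (q(C) = 18 - 9*(C - 3)/(C - 10) = 18 - 9*(-3 + C)/(-10 + C))
(4 + m(-1))²*q(-8) = (4 + 6/(-1))²*(9*(-17 - 8)/(-10 - 8)) = (4 + 6*(-1))²*(9*(-25)/(-18)) = (4 - 6)²*(9*(-1/18)*(-25)) = (-2)²*(25/2) = 4*(25/2) = 50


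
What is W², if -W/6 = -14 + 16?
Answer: 144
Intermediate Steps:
W = -12 (W = -6*(-14 + 16) = -6*2 = -12)
W² = (-12)² = 144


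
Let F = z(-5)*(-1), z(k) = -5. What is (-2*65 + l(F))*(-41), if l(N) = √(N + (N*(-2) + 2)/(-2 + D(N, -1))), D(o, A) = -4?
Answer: 5330 - 41*√57/3 ≈ 5226.8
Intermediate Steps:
F = 5 (F = -5*(-1) = 5)
l(N) = √(-⅓ + 4*N/3) (l(N) = √(N + (N*(-2) + 2)/(-2 - 4)) = √(N + (-2*N + 2)/(-6)) = √(N + (2 - 2*N)*(-⅙)) = √(N + (-⅓ + N/3)) = √(-⅓ + 4*N/3))
(-2*65 + l(F))*(-41) = (-2*65 + √(-3 + 12*5)/3)*(-41) = (-130 + √(-3 + 60)/3)*(-41) = (-130 + √57/3)*(-41) = 5330 - 41*√57/3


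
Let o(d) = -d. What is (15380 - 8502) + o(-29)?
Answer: 6907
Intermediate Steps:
(15380 - 8502) + o(-29) = (15380 - 8502) - 1*(-29) = 6878 + 29 = 6907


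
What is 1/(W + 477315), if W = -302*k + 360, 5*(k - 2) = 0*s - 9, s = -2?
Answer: 5/2388073 ≈ 2.0937e-6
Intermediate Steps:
k = ⅕ (k = 2 + (0*(-2) - 9)/5 = 2 + (0 - 9)/5 = 2 + (⅕)*(-9) = 2 - 9/5 = ⅕ ≈ 0.20000)
W = 1498/5 (W = -302*⅕ + 360 = -302/5 + 360 = 1498/5 ≈ 299.60)
1/(W + 477315) = 1/(1498/5 + 477315) = 1/(2388073/5) = 5/2388073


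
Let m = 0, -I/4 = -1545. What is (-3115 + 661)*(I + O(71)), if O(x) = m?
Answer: -15165720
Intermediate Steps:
I = 6180 (I = -4*(-1545) = 6180)
O(x) = 0
(-3115 + 661)*(I + O(71)) = (-3115 + 661)*(6180 + 0) = -2454*6180 = -15165720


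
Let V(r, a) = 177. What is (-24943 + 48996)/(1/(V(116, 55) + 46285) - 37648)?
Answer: -1117550486/1749201375 ≈ -0.63889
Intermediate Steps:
(-24943 + 48996)/(1/(V(116, 55) + 46285) - 37648) = (-24943 + 48996)/(1/(177 + 46285) - 37648) = 24053/(1/46462 - 37648) = 24053/(-1749201375/46462) = 24053*(-46462/1749201375) = -1117550486/1749201375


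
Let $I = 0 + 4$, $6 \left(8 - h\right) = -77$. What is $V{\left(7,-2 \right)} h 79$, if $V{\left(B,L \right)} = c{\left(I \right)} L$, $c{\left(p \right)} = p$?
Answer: $- \frac{39500}{3} \approx -13167.0$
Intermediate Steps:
$h = \frac{125}{6}$ ($h = 8 - - \frac{77}{6} = 8 + \frac{77}{6} = \frac{125}{6} \approx 20.833$)
$I = 4$
$V{\left(B,L \right)} = 4 L$
$V{\left(7,-2 \right)} h 79 = 4 \left(-2\right) \frac{125}{6} \cdot 79 = \left(-8\right) \frac{125}{6} \cdot 79 = \left(- \frac{500}{3}\right) 79 = - \frac{39500}{3}$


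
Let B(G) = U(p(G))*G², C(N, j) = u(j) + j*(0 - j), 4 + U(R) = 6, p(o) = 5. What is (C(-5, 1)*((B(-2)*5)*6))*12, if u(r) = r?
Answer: 0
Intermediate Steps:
U(R) = 2 (U(R) = -4 + 6 = 2)
C(N, j) = j - j² (C(N, j) = j + j*(0 - j) = j + j*(-j) = j - j²)
B(G) = 2*G²
(C(-5, 1)*((B(-2)*5)*6))*12 = ((1*(1 - 1*1))*(((2*(-2)²)*5)*6))*12 = ((1*(1 - 1))*(((2*4)*5)*6))*12 = ((1*0)*((8*5)*6))*12 = (0*(40*6))*12 = (0*240)*12 = 0*12 = 0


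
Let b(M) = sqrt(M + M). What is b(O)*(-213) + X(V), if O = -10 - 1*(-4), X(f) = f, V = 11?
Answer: 11 - 426*I*sqrt(3) ≈ 11.0 - 737.85*I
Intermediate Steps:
O = -6 (O = -10 + 4 = -6)
b(M) = sqrt(2)*sqrt(M) (b(M) = sqrt(2*M) = sqrt(2)*sqrt(M))
b(O)*(-213) + X(V) = (sqrt(2)*sqrt(-6))*(-213) + 11 = (sqrt(2)*(I*sqrt(6)))*(-213) + 11 = (2*I*sqrt(3))*(-213) + 11 = -426*I*sqrt(3) + 11 = 11 - 426*I*sqrt(3)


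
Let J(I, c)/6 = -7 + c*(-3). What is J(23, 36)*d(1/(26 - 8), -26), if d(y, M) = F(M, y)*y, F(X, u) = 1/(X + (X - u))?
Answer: 690/937 ≈ 0.73639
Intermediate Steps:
J(I, c) = -42 - 18*c (J(I, c) = 6*(-7 + c*(-3)) = 6*(-7 - 3*c) = -42 - 18*c)
F(X, u) = 1/(-u + 2*X)
d(y, M) = y/(-y + 2*M)
J(23, 36)*d(1/(26 - 8), -26) = (-42 - 18*36)*(1/((26 - 8)*(-1/(26 - 8) + 2*(-26)))) = (-42 - 648)*(1/(18*(-1/18 - 52))) = -115/(3*(-1*1/18 - 52)) = -115/(3*(-1/18 - 52)) = -115/(3*(-937/18)) = -115*(-18)/(3*937) = -690*(-1/937) = 690/937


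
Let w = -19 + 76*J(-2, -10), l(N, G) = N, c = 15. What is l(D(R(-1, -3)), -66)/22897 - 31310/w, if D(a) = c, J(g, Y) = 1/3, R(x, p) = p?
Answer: -2150714925/435043 ≈ -4943.7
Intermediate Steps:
J(g, Y) = 1/3
D(a) = 15
w = 19/3 (w = -19 + 76*(1/3) = -19 + 76/3 = 19/3 ≈ 6.3333)
l(D(R(-1, -3)), -66)/22897 - 31310/w = 15/22897 - 31310/19/3 = 15*(1/22897) - 31310*3/19 = 15/22897 - 93930/19 = -2150714925/435043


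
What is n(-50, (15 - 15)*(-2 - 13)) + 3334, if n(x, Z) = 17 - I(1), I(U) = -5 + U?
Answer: 3355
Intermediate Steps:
n(x, Z) = 21 (n(x, Z) = 17 - (-5 + 1) = 17 - 1*(-4) = 17 + 4 = 21)
n(-50, (15 - 15)*(-2 - 13)) + 3334 = 21 + 3334 = 3355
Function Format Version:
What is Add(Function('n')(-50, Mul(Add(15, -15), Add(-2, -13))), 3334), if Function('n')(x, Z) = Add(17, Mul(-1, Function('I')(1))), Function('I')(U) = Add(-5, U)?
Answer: 3355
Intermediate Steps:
Function('n')(x, Z) = 21 (Function('n')(x, Z) = Add(17, Mul(-1, Add(-5, 1))) = Add(17, Mul(-1, -4)) = Add(17, 4) = 21)
Add(Function('n')(-50, Mul(Add(15, -15), Add(-2, -13))), 3334) = Add(21, 3334) = 3355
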